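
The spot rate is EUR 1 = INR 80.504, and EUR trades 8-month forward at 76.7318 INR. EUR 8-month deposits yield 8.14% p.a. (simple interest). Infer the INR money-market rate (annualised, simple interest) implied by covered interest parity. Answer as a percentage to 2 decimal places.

T = 8/12 years.
F/S = 76.7318/80.504 = 0.9531427 = (growth of INR) / (growth of EUR).
EUR growth factor: 1 + 0.0814×8/12 = 1.0542667.
So the INR growth factor = 1.0048666.
r = (1.0048666 − 1)/(8/12) = 0.007300 → 0.73%.

0.73%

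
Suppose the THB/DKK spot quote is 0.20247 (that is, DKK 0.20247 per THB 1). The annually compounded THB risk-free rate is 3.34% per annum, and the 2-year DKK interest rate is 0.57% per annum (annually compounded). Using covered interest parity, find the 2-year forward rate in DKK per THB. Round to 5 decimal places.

0.19176

T = 2 years.
Growth of 1 DKK over T: (1 + 0.0057)^2 = 1.0114325.
THB growth factor: (1 + 0.0334)^2 = 1.0679156.
So F = 0.20247 × 1.0114325 / 1.0679156 = 0.1917612 (DKK/THB).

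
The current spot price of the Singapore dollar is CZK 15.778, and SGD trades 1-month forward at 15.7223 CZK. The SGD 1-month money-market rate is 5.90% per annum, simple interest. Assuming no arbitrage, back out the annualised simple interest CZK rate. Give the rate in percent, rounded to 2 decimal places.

1.64%

T = 1/12 years.
By CIP, F/S equals the CZK-to-SGD growth ratio: 15.7223/15.778 = 0.9964698.
SGD growth factor: 1 + 0.0590×1/12 = 1.0049167.
Hence g_CZK = 1.0013691.
r = (1.0013691 − 1)/(1/12) = 0.016429 → 1.64%.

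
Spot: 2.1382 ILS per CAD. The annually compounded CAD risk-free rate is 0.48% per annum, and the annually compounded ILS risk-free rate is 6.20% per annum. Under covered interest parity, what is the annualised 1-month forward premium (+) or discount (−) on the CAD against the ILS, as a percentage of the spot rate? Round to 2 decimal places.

T = 1/12 years.
CIP forward (ILS per CAD) = 2.1382 × 1.0050254/1.0003991 = 2.1480880.
Annualised premium = (F − S)/S × (1/T) = (2.1480880 − 2.1382)/2.1382 ÷ (1/12) = 5.55%.

+5.55%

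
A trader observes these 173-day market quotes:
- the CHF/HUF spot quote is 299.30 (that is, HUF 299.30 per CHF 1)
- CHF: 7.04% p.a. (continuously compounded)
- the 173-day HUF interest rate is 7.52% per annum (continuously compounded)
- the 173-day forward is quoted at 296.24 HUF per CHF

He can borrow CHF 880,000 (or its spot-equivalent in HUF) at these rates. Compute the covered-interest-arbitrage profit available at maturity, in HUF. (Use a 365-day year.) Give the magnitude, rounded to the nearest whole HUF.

HUF 3,404,422

T = 173/365 years.
Route A — deposit CHF, sell forward: 880,000 × 1.03393061591 × 296.24 = HUF 269,536,612.98.
Route B — convert at spot, deposit HUF: 880,000 × 299.30 × 1.03628555669 = HUF 272,941,035.06.
The quoted forward undervalues CHF, so borrow CHF, convert to HUF at spot, deposit the HUF at 7.52%, and buy CHF forward at 296.24 to cover the loan.
The gap between the two covered legs is HUF 3,404,422.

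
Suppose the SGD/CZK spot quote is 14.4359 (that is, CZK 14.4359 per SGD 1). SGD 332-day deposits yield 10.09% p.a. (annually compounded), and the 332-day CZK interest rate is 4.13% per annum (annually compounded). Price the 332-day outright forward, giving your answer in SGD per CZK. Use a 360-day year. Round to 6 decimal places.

T = 332/360 years.
CZK growth factor: (1 + 0.0413)^(332/360) = 1.0380275.
SGD growth factor: (1 + 0.1009)^(332/360) = 1.0926997.
So F = 14.4359 × 1.0380275 / 1.0926997 = 13.71361 (CZK/SGD).
Quoted the other way: 1/13.71361 = 0.072920 SGD per CZK.

0.072920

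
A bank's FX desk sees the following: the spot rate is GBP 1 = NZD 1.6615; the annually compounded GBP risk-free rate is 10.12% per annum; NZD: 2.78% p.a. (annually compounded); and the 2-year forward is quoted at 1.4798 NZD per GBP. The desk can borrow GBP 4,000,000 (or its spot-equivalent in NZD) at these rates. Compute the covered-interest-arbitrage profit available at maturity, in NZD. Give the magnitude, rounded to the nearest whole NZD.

T = 2 years.
Keep in GBP, deliver into the forward: 4,000,000·1.21264144·1.4798 = NZD 7,177,867.21.
Swap to NZD now, deposit: 4,000,000·1.6615·1.05637284 = NZD 7,020,653.89.
The quoted forward overvalues GBP, so borrow NZD, buy GBP at spot, deposit the GBP at 10.12%, and sell the proceeds forward at 1.4798.
Profit = 7,177,867.21 − 7,020,653.89 = NZD 157,213.

NZD 157,213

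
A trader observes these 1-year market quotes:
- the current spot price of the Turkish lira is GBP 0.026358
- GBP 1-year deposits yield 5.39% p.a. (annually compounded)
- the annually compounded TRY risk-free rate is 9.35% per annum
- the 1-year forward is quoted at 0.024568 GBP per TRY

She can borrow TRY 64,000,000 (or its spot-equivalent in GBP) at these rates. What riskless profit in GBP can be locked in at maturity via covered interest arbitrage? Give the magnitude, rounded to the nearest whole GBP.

GBP 58,470

T = 1 year.
Route A — deposit TRY, sell forward: 64,000,000 × 1.093500 × 0.024568 = GBP 1,719,366.91.
Route B — convert at spot, deposit GBP: 64,000,000 × 0.026358 × 1.053900 = GBP 1,777,836.56.
The quoted forward undervalues TRY, so borrow TRY, convert to GBP at spot, deposit the GBP at 5.39%, and buy TRY forward at 0.024568 to cover the loan.
Profit = 1,777,836.56 − 1,719,366.91 = GBP 58,470.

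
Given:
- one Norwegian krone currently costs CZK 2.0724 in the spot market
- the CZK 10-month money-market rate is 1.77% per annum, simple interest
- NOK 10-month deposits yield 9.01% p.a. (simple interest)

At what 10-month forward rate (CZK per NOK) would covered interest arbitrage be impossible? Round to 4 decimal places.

1.9561

T = 10/12 years.
Growth of 1 CZK over T: 1 + 0.0177×10/12 = 1.014750.
Growth of 1 NOK over T: 1 + 0.0901×10/12 = 1.0750833.
Forward (CZK per NOK) = 2.0724 × 1.014750 / 1.0750833 = 1.956098.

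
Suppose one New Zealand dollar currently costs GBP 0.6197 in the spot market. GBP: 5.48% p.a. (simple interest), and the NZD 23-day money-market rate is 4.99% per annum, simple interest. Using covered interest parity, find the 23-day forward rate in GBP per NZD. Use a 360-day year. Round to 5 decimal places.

T = 23/360 years.
Growth of 1 GBP over T: 1 + 0.0548×23/360 = 1.0035011.
NZD growth factor: 1 + 0.0499×23/360 = 1.0031881.
So F = 0.6197 × 1.0035011 / 1.0031881 = 0.6198933 (GBP/NZD).

0.61989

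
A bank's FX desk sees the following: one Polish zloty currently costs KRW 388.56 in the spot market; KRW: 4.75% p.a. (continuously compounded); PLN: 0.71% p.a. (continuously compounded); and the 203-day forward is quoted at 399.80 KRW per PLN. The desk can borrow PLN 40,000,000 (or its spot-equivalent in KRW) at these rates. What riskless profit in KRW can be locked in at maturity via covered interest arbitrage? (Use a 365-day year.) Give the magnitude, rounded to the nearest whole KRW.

KRW 96,805,784

T = 203/365 years.
Route A — deposit PLN, sell forward: 40,000,000 × 1.003956573776 × 399.80 = KRW 16,055,273,527.83.
Route B — convert at spot, deposit KRW: 40,000,000 × 388.56 × 1.026769851751 = KRW 15,958,467,743.85.
The quoted forward overvalues PLN, so borrow KRW, buy PLN at spot, deposit the PLN at 0.71%, and sell the proceeds forward at 399.80.
Profit = 16,055,273,527.83 − 15,958,467,743.85 = KRW 96,805,784.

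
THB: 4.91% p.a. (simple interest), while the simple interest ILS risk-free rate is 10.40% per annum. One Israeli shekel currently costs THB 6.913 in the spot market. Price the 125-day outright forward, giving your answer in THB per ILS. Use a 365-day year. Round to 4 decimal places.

6.7875

T = 125/365 years.
Growth of 1 THB over T: 1 + 0.0491×125/365 = 1.0168151.
ILS growth factor: 1 + 0.1040×125/365 = 1.0356164.
Forward (THB per ILS) = 6.913 × 1.0168151 / 1.0356164 = 6.787497.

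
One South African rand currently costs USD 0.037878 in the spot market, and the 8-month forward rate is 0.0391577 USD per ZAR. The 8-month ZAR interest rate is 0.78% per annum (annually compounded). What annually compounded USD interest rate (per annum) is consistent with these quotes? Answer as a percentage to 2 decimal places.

T = 8/12 years.
By CIP, F/S equals the USD-to-ZAR growth ratio: 0.0391577/0.037878 = 1.0337848.
The ZAR side grows by (1 + 0.0078)^(8/12) = 1.0051933.
So the USD growth factor = 1.0391536.
r = 1.0391536^(12/8) − 1 = 0.059302 → 5.93%.

5.93%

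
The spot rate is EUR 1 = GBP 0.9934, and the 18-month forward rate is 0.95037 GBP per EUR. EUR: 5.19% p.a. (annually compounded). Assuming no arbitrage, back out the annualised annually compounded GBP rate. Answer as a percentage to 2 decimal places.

2.13%

T = 18/12 years.
CIP gives F = S · g_GBP/g_EUR, so g_GBP/g_EUR = 0.95037/0.9934 = 0.9566841.
EUR growth factor: (1 + 0.0519)^(18/12) = 1.0788515.
So the GBP growth factor = 1.0321201.
r = 1.0321201^(12/18) − 1 = 0.021300 → 2.13%.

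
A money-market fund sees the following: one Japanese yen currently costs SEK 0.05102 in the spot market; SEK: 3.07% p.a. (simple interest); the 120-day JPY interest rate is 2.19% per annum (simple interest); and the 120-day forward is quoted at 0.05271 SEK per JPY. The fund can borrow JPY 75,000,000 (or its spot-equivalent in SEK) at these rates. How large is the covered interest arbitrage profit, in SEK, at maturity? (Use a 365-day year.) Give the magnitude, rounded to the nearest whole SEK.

T = 120/365 years.
Keep in JPY, deliver into the forward: 75,000,000·1.007200·0.05271 = SEK 3,981,713.40.
Swap to SEK now, deposit: 75,000,000·0.05102·1.010093151 = SEK 3,865,121.44.
The quoted forward overvalues JPY, so borrow SEK, buy JPY at spot, deposit the JPY at 2.19%, and sell the proceeds forward at 0.05271.
Arbitrage profit = |3,981,713.40 − 3,865,121.44| = SEK 116,592.

SEK 116,592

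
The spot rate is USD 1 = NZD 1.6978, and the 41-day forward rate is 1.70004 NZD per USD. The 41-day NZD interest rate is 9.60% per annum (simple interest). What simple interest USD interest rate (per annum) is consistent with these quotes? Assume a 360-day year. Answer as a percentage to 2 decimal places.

8.43%

T = 41/360 years.
F/S = 1.70004/1.6978 = 1.0013194 = (growth of NZD) / (growth of USD).
The NZD side grows by 1 + 0.0960×41/360 = 1.0109333.
Hence g_USD = 1.0096012.
(1.0096012 − 1)/T = 0.084303, i.e. 8.43%.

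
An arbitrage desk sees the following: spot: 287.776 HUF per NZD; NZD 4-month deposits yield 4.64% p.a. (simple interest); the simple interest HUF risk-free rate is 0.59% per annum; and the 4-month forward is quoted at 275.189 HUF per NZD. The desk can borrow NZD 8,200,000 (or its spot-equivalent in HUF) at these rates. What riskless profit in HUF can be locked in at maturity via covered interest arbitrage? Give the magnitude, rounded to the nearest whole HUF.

T = 4/12 years.
Invest the NZD and cover forward: 8,200,000 × 1.015466666667 × 275.189 = HUF 2,291,451,103.57.
Convert at spot and invest in HUF: 8,200,000 × 287.776 × 1.001966666667 = HUF 2,364,404,067.63.
The quoted forward undervalues NZD, so borrow NZD, convert to HUF at spot, deposit the HUF at 0.59%, and buy NZD forward at 275.189 to cover the loan.
Profit = 2,364,404,067.63 − 2,291,451,103.57 = HUF 72,952,964.

HUF 72,952,964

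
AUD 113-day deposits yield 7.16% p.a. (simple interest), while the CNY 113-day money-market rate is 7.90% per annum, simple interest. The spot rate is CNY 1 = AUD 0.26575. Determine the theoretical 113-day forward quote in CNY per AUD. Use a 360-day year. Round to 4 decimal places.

3.7715

T = 113/360 years.
Growth of 1 AUD over T: 1 + 0.0716×113/360 = 1.0224744.
CNY growth factor: 1 + 0.0790×113/360 = 1.0247972.
CIP: F = S · (grow AUD)/(grow CNY) = 0.26575 × 1.0224744/1.0247972 = 0.2651477 AUD per CNY.
Invert for CNY per AUD: 1 / 0.2651477 = 3.7715.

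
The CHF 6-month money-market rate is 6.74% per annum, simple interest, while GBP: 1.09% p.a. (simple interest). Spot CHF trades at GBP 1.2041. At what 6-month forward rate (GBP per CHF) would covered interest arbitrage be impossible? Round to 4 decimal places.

1.1712

T = 6/12 years.
Growth of 1 GBP over T: 1 + 0.0109×6/12 = 1.005450.
Growth of 1 CHF over T: 1 + 0.0674×6/12 = 1.033700.
So F = 1.2041 × 1.005450 / 1.033700 = 1.171193 (GBP/CHF).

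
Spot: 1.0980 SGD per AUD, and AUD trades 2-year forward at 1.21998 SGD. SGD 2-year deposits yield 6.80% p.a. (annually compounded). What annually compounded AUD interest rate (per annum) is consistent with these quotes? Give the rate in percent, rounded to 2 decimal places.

1.32%

T = 2 years.
CIP gives F = S · g_SGD/g_AUD, so g_SGD/g_AUD = 1.21998/1.098 = 1.1110929.
The SGD side grows by (1 + 0.0680)^2 = 1.140624.
So the AUD growth factor = 1.0265784.
r = 1.0265784^(1/2) − 1 = 0.013202 → 1.32%.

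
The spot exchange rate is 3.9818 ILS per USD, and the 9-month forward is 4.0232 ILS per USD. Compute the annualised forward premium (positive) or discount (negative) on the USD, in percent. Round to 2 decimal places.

+1.39%

T = 9/12 years.
(F − S)/S = (4.0232 − 3.9818)/3.9818 = 0.0103973.
×(1/T) gives 1.39% p.a.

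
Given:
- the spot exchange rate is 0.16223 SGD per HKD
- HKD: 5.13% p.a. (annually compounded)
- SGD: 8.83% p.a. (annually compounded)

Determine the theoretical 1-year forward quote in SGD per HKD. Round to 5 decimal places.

0.16794

T = 1 year.
Growth of 1 SGD over T: (1 + 0.0883)^1 = 1.088300.
Growth of 1 HKD over T: (1 + 0.0513)^1 = 1.051300.
Forward (SGD per HKD) = 0.16223 × 1.088300 / 1.051300 = 0.1679396.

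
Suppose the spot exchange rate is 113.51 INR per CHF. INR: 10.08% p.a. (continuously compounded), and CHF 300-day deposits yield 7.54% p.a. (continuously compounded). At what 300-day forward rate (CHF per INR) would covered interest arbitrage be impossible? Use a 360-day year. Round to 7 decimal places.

0.0086253

T = 300/360 years.
Growth of 1 INR over T: e^(0.1008×300/360) = 1.0876289.
CHF accumulates by e^(0.0754×300/360) = 1.0648493.
So F = 113.51 × 1.0876289 / 1.0648493 = 115.9382 (INR/CHF).
Quoted the other way: 1/115.9382 = 0.0086253 CHF per INR.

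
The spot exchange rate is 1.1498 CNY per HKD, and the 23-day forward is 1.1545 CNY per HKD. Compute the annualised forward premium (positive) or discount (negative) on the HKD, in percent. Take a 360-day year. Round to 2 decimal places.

+6.40%

T = 23/360 years.
HKD trades forward at +0.40877% vs spot over the period.
×(1/T) gives 6.40% p.a.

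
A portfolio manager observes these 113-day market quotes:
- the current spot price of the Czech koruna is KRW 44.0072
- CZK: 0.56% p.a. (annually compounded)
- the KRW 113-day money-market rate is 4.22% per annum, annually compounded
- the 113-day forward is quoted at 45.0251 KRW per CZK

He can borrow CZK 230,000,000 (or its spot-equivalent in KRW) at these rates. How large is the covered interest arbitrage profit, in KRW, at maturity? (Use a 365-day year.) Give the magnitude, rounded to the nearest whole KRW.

KRW 121,682,047

T = 113/365 years.
Route A — deposit CZK, sell forward: 230,000,000 × 1.001730357665 × 45.0251 = KRW 10,373,692,191.19.
Route B — convert at spot, deposit KRW: 230,000,000 × 44.0072 × 1.012878736872 = KRW 10,252,010,144.33.
The quoted forward overvalues CZK, so borrow KRW, buy CZK at spot, deposit the CZK at 0.56%, and sell the proceeds forward at 45.0251.
Arbitrage profit = |10,373,692,191.19 − 10,252,010,144.33| = KRW 121,682,047.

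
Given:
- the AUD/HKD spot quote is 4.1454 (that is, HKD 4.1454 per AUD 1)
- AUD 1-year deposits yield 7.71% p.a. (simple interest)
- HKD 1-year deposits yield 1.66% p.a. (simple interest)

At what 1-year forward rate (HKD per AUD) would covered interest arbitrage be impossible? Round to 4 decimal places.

3.9126

T = 1 year.
Growth of 1 HKD over T: 1 + 0.0166×1 = 1.016600.
AUD growth factor: 1 + 0.0771×1 = 1.077100.
CIP: F = S · (grow HKD)/(grow AUD) = 4.1454 × 1.016600/1.077100 = 3.912556 HKD per AUD.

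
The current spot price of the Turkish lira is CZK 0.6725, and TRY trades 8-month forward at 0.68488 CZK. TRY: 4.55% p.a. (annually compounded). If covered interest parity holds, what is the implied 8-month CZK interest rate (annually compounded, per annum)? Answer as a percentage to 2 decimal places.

T = 8/12 years.
By CIP, F/S equals the CZK-to-TRY growth ratio: 0.68488/0.6725 = 1.0184089.
The TRY side grows by (1 + 0.0455)^(8/12) = 1.0301078.
So the CZK growth factor = 1.049071.
Annualise: 1.049071^(12/8) − 1 = 0.074502 = 7.45%.

7.45%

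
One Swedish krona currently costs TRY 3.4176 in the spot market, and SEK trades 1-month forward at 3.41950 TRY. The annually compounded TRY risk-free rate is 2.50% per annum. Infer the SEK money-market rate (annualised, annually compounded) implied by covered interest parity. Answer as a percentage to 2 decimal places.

1.82%

T = 1/12 years.
CIP gives F = S · g_TRY/g_SEK, so g_TRY/g_SEK = 3.4195/3.4176 = 1.0005559.
The TRY side grows by (1 + 0.0250)^(1/12) = 1.0020598.
Hence g_SEK = 1.0015031.
r = 1.0015031^(12/1) − 1 = 0.018187 → 1.82%.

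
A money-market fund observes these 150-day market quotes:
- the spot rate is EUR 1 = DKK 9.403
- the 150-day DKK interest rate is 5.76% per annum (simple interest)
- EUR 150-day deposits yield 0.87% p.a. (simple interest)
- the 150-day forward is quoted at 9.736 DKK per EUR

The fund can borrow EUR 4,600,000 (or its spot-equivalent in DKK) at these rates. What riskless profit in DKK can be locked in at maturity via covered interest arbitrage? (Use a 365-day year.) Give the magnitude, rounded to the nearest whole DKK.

DKK 668,053

T = 150/365 years.
Invest the EUR and cover forward: 4,600,000 × 1.0035753425 × 9.736 = DKK 44,945,723.86.
Convert at spot and invest in DKK: 4,600,000 × 9.403 × 1.0236712329 = DKK 44,277,670.77.
The quoted forward overvalues EUR, so borrow DKK, buy EUR at spot, deposit the EUR at 0.87%, and sell the proceeds forward at 9.736.
Arbitrage profit = |44,945,723.86 − 44,277,670.77| = DKK 668,053.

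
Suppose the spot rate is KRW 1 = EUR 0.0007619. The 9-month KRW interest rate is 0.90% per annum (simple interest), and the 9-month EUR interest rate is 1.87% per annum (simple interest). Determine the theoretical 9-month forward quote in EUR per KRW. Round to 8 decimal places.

0.00076741

T = 9/12 years.
EUR accumulates by 1 + 0.0187×9/12 = 1.014025.
KRW growth factor: 1 + 0.0090×9/12 = 1.006750.
Forward (EUR per KRW) = 0.0007619 × 1.014025 / 1.006750 = 0.0007674057.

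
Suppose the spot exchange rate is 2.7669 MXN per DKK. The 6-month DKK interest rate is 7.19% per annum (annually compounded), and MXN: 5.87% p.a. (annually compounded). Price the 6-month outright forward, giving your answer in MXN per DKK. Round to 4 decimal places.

T = 6/12 years.
MXN growth factor: (1 + 0.0587)^(6/12) = 1.0289315.
DKK accumulates by (1 + 0.0719)^(6/12) = 1.035326.
CIP: F = S · (grow MXN)/(grow DKK) = 2.7669 × 1.0289315/1.035326 = 2.749811 MXN per DKK.

2.7498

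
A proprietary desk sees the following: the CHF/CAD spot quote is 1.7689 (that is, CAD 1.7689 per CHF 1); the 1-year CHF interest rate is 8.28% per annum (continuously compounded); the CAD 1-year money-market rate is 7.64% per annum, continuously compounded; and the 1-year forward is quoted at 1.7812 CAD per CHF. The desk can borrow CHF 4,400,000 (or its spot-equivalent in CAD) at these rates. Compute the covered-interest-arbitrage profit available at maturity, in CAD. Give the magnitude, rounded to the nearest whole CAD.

CAD 112,731

T = 1 year.
Invest the CHF and cover forward: 4,400,000 × 1.086324522 × 1.7812 = CAD 8,513,829.45.
Convert at spot and invest in CAD: 4,400,000 × 1.7689 × 1.079394246 = CAD 8,401,098.12.
The quoted forward overvalues CHF, so borrow CAD, buy CHF at spot, deposit the CHF at 8.28%, and sell the proceeds forward at 1.7812.
The gap between the two covered legs is CAD 112,731.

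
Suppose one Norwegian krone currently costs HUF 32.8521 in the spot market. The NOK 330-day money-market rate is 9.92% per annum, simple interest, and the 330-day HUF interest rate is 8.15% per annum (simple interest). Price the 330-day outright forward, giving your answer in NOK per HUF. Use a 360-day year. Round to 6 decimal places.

T = 330/360 years.
HUF accumulates by 1 + 0.0815×330/360 = 1.0747083.
NOK accumulates by 1 + 0.0992×330/360 = 1.0909333.
So F = 32.8521 × 1.0747083 / 1.0909333 = 32.36350 (HUF/NOK).
Invert for NOK per HUF: 1 / 32.36350 = 0.030899.

0.030899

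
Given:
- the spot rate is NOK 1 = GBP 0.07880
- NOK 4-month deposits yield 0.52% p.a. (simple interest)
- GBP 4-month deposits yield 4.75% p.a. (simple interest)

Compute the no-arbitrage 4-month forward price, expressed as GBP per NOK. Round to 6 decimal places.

0.079909

T = 4/12 years.
Growth of 1 GBP over T: 1 + 0.0475×4/12 = 1.0158333.
NOK accumulates by 1 + 0.0052×4/12 = 1.0017333.
So F = 0.0788 × 1.0158333 / 1.0017333 = 0.07990916 (GBP/NOK).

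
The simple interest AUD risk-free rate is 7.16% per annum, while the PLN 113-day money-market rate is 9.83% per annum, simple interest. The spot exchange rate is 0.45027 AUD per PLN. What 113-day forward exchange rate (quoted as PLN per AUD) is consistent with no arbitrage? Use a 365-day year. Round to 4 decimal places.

2.2388

T = 113/365 years.
Growth of 1 AUD over T: 1 + 0.0716×113/365 = 1.0221666.
PLN growth factor: 1 + 0.0983×113/365 = 1.0304326.
So F = 0.45027 × 1.0221666 / 1.0304326 = 0.4466580 (AUD/PLN).
Invert for PLN per AUD: 1 / 0.4466580 = 2.2388.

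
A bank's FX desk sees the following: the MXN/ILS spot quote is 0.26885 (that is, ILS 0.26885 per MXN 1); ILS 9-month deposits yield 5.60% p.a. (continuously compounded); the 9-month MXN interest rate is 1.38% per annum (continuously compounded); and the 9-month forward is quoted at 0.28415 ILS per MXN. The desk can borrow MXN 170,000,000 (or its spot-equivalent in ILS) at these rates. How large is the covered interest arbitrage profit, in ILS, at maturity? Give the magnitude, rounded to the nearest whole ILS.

ILS 1,143,087

T = 9/12 years.
Route A — deposit MXN, sell forward: 170,000,000 × 1.0104037465 × 0.28415 = ILS 48,808,058.18.
Route B — convert at spot, deposit ILS: 170,000,000 × 0.26885 × 1.0428944788 = ILS 47,664,970.71.
The quoted forward overvalues MXN, so borrow ILS, buy MXN at spot, deposit the MXN at 1.38%, and sell the proceeds forward at 0.28415.
The gap between the two covered legs is ILS 1,143,087.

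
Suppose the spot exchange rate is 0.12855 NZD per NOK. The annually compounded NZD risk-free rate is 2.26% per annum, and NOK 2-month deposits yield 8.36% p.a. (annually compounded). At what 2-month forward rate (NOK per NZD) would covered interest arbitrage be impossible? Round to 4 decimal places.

T = 2/12 years.
NZD growth factor: (1 + 0.0226)^(2/12) = 1.0037317.
NOK growth factor: (1 + 0.0836)^(2/12) = 1.0134714.
CIP: F = S · (grow NZD)/(grow NOK) = 0.12855 × 1.0037317/1.0134714 = 0.1273146 NZD per NOK.
Quoted the other way: 1/0.1273146 = 7.8546 NOK per NZD.

7.8546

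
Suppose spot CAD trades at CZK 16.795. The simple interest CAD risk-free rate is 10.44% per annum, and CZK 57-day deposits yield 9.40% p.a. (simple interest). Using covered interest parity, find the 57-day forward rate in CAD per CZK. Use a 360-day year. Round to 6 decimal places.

0.059638

T = 57/360 years.
Growth of 1 CZK over T: 1 + 0.0940×57/360 = 1.0148833.
Growth of 1 CAD over T: 1 + 0.1044×57/360 = 1.016530.
Forward (CZK per CAD) = 16.795 × 1.0148833 / 1.016530 = 16.76779.
Quoted the other way: 1/16.76779 = 0.059638 CAD per CZK.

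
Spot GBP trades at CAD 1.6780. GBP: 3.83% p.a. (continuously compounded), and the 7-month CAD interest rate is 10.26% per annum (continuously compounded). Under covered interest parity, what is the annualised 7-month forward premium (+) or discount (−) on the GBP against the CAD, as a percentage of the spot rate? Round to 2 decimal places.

T = 7/12 years.
F = S · g_CAD/g_GBP = 1.678 × 1.0616773/1.0225931 = 1.7421343.
(F − S)/S ÷ T = (1.7421343 − 1.678)/1.678/(7/12) = 0.065521 → 6.55%.

+6.55%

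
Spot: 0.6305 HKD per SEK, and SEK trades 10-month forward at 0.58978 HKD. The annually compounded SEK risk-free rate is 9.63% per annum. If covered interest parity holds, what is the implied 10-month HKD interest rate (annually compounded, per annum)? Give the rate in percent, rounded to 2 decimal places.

T = 10/12 years.
CIP gives F = S · g_HKD/g_SEK, so g_HKD/g_SEK = 0.58978/0.6305 = 0.9354163.
The SEK side grows by (1 + 0.0963)^(10/12) = 1.0796289.
That pins the HKD growth at 1.0099025.
Annualise: 1.0099025^(12/10) − 1 = 0.011895 = 1.19%.

1.19%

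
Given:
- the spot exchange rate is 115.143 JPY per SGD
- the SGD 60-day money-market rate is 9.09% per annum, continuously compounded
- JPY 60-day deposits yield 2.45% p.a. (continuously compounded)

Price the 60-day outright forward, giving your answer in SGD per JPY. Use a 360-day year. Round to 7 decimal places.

0.0087815

T = 60/360 years.
JPY growth factor: e^(0.0245×60/360) = 1.0040917.
SGD growth factor: e^(0.0909×60/360) = 1.0152653.
Forward (JPY per SGD) = 115.143 × 1.0040917 / 1.0152653 = 113.8758.
Invert for SGD per JPY: 1 / 113.8758 = 0.0087815.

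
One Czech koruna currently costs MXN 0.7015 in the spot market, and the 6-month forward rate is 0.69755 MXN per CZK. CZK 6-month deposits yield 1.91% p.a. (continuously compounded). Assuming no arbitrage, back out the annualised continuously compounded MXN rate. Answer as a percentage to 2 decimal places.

0.78%

T = 6/12 years.
F/S = 0.69755/0.7015 = 0.9943692 = (growth of MXN) / (growth of CZK).
The CZK side grows by e^(0.0191×6/12) = 1.0095957.
Hence g_MXN = 1.0039109.
Take logs: ln 1.0039109 / (6/12) = 0.007807, so 0.78%.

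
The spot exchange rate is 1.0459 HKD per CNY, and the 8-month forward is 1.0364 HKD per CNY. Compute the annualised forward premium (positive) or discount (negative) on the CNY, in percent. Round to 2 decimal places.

-1.36%

T = 8/12 years.
Period premium: (1.0364 − 1.0459)/1.0459 = -0.0090831.
Annualise by dividing by T: -0.0090831 / (8/12) = -0.013625 → -1.36%.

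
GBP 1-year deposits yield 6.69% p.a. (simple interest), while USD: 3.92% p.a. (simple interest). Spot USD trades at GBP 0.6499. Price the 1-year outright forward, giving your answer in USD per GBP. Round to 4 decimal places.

T = 1 year.
Growth of 1 GBP over T: 1 + 0.0669×1 = 1.066900.
USD accumulates by 1 + 0.0392×1 = 1.039200.
CIP: F = S · (grow GBP)/(grow USD) = 0.6499 × 1.066900/1.039200 = 0.6672232 GBP per USD.
Quoted the other way: 1/0.6672232 = 1.4987 USD per GBP.

1.4987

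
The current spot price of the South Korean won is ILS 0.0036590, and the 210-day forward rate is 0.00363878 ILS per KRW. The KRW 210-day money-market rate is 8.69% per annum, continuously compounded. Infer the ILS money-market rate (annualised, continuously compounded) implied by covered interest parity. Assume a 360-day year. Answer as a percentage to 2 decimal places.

7.74%

T = 210/360 years.
F/S = 0.00363878/0.003659 = 0.9944739 = (growth of ILS) / (growth of KRW).
The KRW side grows by e^(0.0869×210/360) = 1.0519985.
That pins the ILS growth at 1.0461851.
Take logs: ln 1.0461851 / (210/360) = 0.077401, so 7.74%.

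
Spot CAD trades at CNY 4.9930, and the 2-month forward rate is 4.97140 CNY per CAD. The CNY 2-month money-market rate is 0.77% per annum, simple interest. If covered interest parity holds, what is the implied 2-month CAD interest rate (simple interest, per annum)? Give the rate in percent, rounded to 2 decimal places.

3.38%

T = 2/12 years.
CIP gives F = S · g_CNY/g_CAD, so g_CNY/g_CAD = 4.9714/4.993 = 0.9956739.
CNY growth factor: 1 + 0.0077×2/12 = 1.0012833.
That pins the CAD growth at 1.0056338.
(1.0056338 − 1)/T = 0.033803, i.e. 3.38%.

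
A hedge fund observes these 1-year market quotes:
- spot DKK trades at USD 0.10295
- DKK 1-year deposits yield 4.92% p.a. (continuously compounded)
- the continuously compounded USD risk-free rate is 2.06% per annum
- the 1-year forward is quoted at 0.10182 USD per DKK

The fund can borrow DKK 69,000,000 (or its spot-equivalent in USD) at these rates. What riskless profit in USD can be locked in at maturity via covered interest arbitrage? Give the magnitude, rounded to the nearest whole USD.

T = 1 year.
Invest the DKK and cover forward: 69,000,000 × 1.050430416 × 0.10182 = USD 7,379,882.92.
Convert at spot and invest in USD: 69,000,000 × 0.10295 × 1.020813645 = USD 7,251,400.77.
The quoted forward overvalues DKK, so borrow USD, buy DKK at spot, deposit the DKK at 4.92%, and sell the proceeds forward at 0.10182.
Profit = 7,379,882.92 − 7,251,400.77 = USD 128,482.

USD 128,482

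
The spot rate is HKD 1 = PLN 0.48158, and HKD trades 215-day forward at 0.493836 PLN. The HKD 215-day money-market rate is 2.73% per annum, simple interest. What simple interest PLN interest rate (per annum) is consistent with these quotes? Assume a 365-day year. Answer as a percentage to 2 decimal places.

T = 215/365 years.
By CIP, F/S equals the PLN-to-HKD growth ratio: 0.493836/0.48158 = 1.0254496.
The HKD side grows by 1 + 0.0273×215/365 = 1.0160808.
Hence g_PLN = 1.0419396.
r = (1.0419396 − 1)/(215/365) = 0.071200 → 7.12%.

7.12%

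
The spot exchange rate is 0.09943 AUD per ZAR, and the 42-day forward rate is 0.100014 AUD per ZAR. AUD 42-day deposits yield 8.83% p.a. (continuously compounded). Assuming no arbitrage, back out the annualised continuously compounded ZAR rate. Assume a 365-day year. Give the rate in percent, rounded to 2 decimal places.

T = 42/365 years.
By CIP, F/S equals the AUD-to-ZAR growth ratio: 0.100014/0.09943 = 1.0058735.
The AUD side grows by e^(0.0883×42/365) = 1.0102123.
Hence g_ZAR = 1.0043135.
Take logs: ln 1.0043135 / (42/365) = 0.037406, so 3.74%.

3.74%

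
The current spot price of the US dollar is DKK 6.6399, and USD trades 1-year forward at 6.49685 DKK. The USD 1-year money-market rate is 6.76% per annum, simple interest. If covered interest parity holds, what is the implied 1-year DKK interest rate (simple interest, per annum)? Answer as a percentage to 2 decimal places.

T = 1 year.
F/S = 6.49685/6.6399 = 0.9784560 = (growth of DKK) / (growth of USD).
The USD side grows by 1 + 0.0676×1 = 1.067600.
So the DKK growth factor = 1.0445996.
r = (1.0445996 − 1)/1 = 0.044600 → 4.46%.

4.46%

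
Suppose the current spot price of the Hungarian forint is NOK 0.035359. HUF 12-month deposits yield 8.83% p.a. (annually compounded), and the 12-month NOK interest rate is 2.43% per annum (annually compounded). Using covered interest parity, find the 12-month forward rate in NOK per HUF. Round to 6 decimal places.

T = 1 year.
NOK accumulates by (1 + 0.0243)^1 = 1.024300.
HUF accumulates by (1 + 0.0883)^1 = 1.088300.
Forward (NOK per HUF) = 0.035359 × 1.024300 / 1.088300 = 0.03327963.

0.033280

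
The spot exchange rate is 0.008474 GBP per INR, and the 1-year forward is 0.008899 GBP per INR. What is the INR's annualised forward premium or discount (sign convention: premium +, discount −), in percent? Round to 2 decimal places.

+5.02%

T = 1 year.
Period premium: (0.008899 − 0.008474)/0.008474 = 0.0501534.
Annualise by dividing by T: 0.0501534 / 1 = 0.050153 → 5.02%.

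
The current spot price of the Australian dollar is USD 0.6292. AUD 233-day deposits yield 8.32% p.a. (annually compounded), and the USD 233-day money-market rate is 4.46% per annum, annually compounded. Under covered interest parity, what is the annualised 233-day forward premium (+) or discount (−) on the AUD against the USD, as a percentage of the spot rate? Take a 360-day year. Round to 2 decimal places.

T = 233/360 years.
CIP forward (USD per AUD) = 0.6292 × 1.0286435/1.0530869 = 0.6145955.
Annualised premium = (F − S)/S × (1/T) = (0.6145955 − 0.6292)/0.6292 ÷ (233/360) = -3.59%.

-3.59%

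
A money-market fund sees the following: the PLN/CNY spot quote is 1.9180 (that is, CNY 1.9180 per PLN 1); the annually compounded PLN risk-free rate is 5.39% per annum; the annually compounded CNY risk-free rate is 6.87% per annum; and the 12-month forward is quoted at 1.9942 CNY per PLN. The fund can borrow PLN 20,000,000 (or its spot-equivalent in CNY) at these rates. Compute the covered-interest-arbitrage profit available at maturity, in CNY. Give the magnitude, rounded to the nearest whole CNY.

T = 1 year.
Invest the PLN and cover forward: 20,000,000 × 1.053900 × 1.9942 = CNY 42,033,747.60.
Convert at spot and invest in CNY: 20,000,000 × 1.9180 × 1.068700 = CNY 40,995,332.00.
The quoted forward overvalues PLN, so borrow CNY, buy PLN at spot, deposit the PLN at 5.39%, and sell the proceeds forward at 1.9942.
Profit = 42,033,747.60 − 40,995,332.00 = CNY 1,038,416.

CNY 1,038,416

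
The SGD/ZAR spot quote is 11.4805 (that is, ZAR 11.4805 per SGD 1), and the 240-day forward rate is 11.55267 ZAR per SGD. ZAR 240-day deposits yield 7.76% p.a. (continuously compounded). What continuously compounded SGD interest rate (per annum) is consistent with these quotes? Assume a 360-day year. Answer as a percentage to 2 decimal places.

6.82%

T = 240/360 years.
F/S = 11.55267/11.4805 = 1.0062863 = (growth of ZAR) / (growth of SGD).
The ZAR side grows by e^(0.0776×240/360) = 1.0530949.
So the SGD growth factor = 1.0465162.
r = ln(1.0465162)/(240/360) = 0.068200 → 6.82%.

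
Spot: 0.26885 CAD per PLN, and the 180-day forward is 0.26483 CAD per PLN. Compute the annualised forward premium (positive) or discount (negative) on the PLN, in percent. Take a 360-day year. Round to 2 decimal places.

T = 180/360 years.
Period premium: (0.26483 − 0.26885)/0.26885 = -0.0149526.
Annualise by dividing by T: -0.0149526 / (180/360) = -0.029905 → -2.99%.

-2.99%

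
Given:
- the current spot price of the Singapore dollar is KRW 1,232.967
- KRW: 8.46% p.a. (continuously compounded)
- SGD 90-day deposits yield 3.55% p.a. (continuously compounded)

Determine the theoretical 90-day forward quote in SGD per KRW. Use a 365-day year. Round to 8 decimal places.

0.00080129

T = 90/365 years.
Growth of 1 KRW over T: e^(0.0846×90/365) = 1.0210794.
SGD growth factor: e^(0.0355×90/365) = 1.0087918.
CIP: F = S · (grow KRW)/(grow SGD) = 1232.967 × 1.0210794/1.0087918 = 1247.985 KRW per SGD.
Invert for SGD per KRW: 1 / 1247.985 = 0.00080129.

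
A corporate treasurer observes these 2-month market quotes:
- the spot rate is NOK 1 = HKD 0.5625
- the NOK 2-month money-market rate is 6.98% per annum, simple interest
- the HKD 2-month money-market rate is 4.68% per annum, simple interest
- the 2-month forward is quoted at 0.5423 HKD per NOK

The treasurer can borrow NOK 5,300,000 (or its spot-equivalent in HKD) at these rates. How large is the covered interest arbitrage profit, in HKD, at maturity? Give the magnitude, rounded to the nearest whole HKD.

T = 2/12 years.
Invest the NOK and cover forward: 5,300,000 × 1.011633333 × 0.5423 = HKD 2,907,626.41.
Convert at spot and invest in HKD: 5,300,000 × 0.5625 × 1.007800 = HKD 3,004,503.75.
The quoted forward undervalues NOK, so borrow NOK, convert to HKD at spot, deposit the HKD at 4.68%, and buy NOK forward at 0.5423 to cover the loan.
The gap between the two covered legs is HKD 96,877.

HKD 96,877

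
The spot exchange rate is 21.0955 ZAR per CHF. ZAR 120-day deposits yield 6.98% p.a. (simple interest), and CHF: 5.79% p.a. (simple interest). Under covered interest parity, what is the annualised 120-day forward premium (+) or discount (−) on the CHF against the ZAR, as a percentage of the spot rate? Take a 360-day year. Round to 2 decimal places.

T = 120/360 years.
CIP forward (ZAR per CHF) = 21.0955 × 1.0232667/1.019300 = 21.1775951.
(F − S)/S ÷ T = (21.1775951 − 21.0955)/21.0955/(120/360) = 0.011675 → 1.17%.

+1.17%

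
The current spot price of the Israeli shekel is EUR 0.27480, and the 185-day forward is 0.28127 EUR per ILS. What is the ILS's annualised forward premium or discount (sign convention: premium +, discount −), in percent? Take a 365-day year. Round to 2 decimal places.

T = 185/365 years.
(F − S)/S = (0.28127 − 0.2748)/0.2748 = 0.0235444.
Annualise by dividing by T: 0.0235444 / (185/365) = 0.046452 → 4.65%.

+4.65%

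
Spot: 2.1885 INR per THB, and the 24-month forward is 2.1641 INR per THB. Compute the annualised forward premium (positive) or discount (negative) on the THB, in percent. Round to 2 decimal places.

T = 2 years.
Period premium: (2.1641 − 2.1885)/2.1885 = -0.0111492.
Per annum: -0.0111492 / 2 = -0.005575 = -0.56%.

-0.56%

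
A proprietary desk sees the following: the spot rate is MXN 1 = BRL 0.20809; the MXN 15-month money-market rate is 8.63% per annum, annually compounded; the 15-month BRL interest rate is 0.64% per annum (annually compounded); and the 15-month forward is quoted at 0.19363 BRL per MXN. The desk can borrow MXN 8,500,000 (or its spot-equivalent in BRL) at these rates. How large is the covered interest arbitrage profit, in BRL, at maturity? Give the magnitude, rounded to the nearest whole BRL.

BRL 42,351

T = 15/12 years.
Route A — deposit MXN, sell forward: 8,500,000 × 1.1090145 × 0.19363 = BRL 1,825,277.06.
Route B — convert at spot, deposit BRL: 8,500,000 × 0.20809 × 1.00800639 = BRL 1,782,926.42.
The quoted forward overvalues MXN, so borrow BRL, buy MXN at spot, deposit the MXN at 8.63%, and sell the proceeds forward at 0.19363.
Arbitrage profit = |1,825,277.06 − 1,782,926.42| = BRL 42,351.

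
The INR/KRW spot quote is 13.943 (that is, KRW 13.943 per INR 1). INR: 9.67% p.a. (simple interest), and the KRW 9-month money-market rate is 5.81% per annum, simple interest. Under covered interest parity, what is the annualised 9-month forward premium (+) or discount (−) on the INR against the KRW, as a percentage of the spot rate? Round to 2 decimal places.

T = 9/12 years.
F = S · g_KRW/g_INR = 13.943 × 1.043575/1.072525 = 13.566645.
(F − S)/S ÷ T = (13.566645 − 13.943)/13.943/(9/12) = -0.035990 → -3.60%.

-3.60%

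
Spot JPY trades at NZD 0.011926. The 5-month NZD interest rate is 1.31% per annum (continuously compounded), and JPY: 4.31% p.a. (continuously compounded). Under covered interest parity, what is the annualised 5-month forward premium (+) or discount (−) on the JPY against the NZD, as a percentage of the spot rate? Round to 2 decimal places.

-2.98%

T = 5/12 years.
CIP forward (NZD per JPY) = 0.011926 × 1.0054733/1.0181206 = 0.011777853.
Annualised premium = (F − S)/S × (1/T) = (0.011777853 − 0.011926)/0.011926 ÷ (5/12) = -2.98%.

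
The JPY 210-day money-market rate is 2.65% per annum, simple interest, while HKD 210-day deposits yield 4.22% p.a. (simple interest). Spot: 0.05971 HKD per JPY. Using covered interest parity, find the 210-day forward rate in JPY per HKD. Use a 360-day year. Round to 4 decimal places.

T = 210/360 years.
Growth of 1 HKD over T: 1 + 0.0422×210/360 = 1.02461667.
JPY accumulates by 1 + 0.0265×210/360 = 1.01545833.
So F = 0.05971 × 1.02461667 / 1.01545833 = 0.060248520 (HKD/JPY).
Quoted the other way: 1/0.060248520 = 16.5979 JPY per HKD.

16.5979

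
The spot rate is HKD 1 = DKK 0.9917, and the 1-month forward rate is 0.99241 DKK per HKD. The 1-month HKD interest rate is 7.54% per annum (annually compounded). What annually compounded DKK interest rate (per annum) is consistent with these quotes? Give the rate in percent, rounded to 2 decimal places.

T = 1/12 years.
By CIP, F/S equals the DKK-to-HKD growth ratio: 0.99241/0.9917 = 1.0007159.
HKD growth factor: (1 + 0.0754)^(1/12) = 1.0060761.
Hence g_DKK = 1.0067963.
r = 1.0067963^(12/1) − 1 = 0.084674 → 8.47%.

8.47%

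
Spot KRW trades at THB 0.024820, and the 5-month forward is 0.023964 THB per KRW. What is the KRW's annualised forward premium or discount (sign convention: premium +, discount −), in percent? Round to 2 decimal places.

T = 5/12 years.
(F − S)/S = (0.023964 − 0.02482)/0.02482 = -0.0344883.
×(1/T) gives -8.28% p.a.

-8.28%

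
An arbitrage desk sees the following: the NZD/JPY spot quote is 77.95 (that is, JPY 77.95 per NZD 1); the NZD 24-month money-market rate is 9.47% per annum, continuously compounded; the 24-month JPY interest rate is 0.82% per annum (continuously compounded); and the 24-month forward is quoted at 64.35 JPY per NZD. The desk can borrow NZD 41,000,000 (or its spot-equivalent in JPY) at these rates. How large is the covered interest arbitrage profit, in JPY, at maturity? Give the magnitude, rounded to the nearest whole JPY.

JPY 60,285,735

T = 2 years.
Keep in NZD, deliver into the forward: 41,000,000·1.20852426552·64.35 = JPY 3,188,509,995.93.
Swap to JPY now, deposit: 41,000,000·77.95·1.016535218181 = JPY 3,248,795,730.55.
The quoted forward undervalues NZD, so borrow NZD, convert to JPY at spot, deposit the JPY at 0.82%, and buy NZD forward at 64.35 to cover the loan.
Arbitrage profit = |3,188,509,995.93 − 3,248,795,730.55| = JPY 60,285,735.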